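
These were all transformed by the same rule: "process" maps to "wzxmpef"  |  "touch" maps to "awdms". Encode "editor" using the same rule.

llrdzd

In process: p→w is +7, r→z is +8, o→x is +9, c→m is +10 — the shift increases by 1 each position. Each letter shifts forward by (position + 7), i.e. 7, 8, 9, … — the shift grows by one for each successive letter.
On editor: e+7=l, d+8=l, i+9=r, t+10=d, o+11=z, r+12=d.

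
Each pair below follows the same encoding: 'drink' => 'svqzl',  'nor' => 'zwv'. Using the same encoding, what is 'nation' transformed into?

vwqbiv

The output letters match the input read backwards, each shifted +8: drink reversed is knird. The word is reversed, then every letter is shifted forward by 8.
For nation: reverse → noitan; then shift: n+8=v, o+8=w, i+8=q, t+8=b, a+8=i, n+8=v.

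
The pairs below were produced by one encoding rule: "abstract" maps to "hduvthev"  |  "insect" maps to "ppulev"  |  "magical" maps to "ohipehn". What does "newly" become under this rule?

plyna

The shift depends on letter class: consonant b→d is +2, but vowel a→h is +7. The rule splits by letter class: vowels +7, consonants +2.
For newly: n(cons)+2=p, e(vowel)+7=l, w(cons)+2=y, l(cons)+2=n, y(cons)+2=a.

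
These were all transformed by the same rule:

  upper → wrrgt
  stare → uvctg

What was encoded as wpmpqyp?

Compare letters: u→w is +2, p→r is +2, p→r is +2 — a constant shift. Each letter is shifted forward by 2 in the alphabet (a Caesar shift of +2).
Decoding wpmpqyp: w−2=u, p−2=n, m−2=k, p−2=n, q−2=o, y−2=w, p−2=n.

unknown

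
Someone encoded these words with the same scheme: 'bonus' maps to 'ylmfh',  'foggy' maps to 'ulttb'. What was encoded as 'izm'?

ran

Letters are reflected about the middle of the alphabet (position → 25−position): Atbash.
Reversing it on izm: i↔r, z↔a, m↔n.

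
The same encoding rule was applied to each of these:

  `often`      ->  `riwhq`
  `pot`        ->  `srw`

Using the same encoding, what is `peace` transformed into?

Compare letters: o→r is +3, f→i is +3, t→w is +3 — a constant shift. Every letter moves 3 places later in the alphabet, wrapping around z→a.
On peace: p+3=s, e+3=h, a+3=d, c+3=f, e+3=h.

shdfh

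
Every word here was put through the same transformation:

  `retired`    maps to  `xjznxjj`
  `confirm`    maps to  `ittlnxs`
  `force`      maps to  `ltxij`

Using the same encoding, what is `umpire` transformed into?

zsvnxj

The shift depends on letter class: consonant r→x is +6, but vowel e→j is +5. Two shifts are in play — +5 for a/e/i/o/u, +6 for every other letter.
For umpire: u(vowel)+5=z, m(cons)+6=s, p(cons)+6=v, i(vowel)+5=n, r(cons)+6=x, e(vowel)+5=j.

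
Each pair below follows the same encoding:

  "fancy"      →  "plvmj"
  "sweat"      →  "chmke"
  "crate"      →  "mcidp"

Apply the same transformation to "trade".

dcinp

Shifts by position in fancy: pos 0: f→p (+10), pos 1: a→l (+11), pos 2: n→v (+8), pos 3: c→m (+10), pos 4: y→j (+11) — repeating every 3. A repeating key of period 3 is used — shifts +10, +11, +8 over and over.
On trade: t+10=d, r+11=c, a+8=i, d+10=n, e+11=p.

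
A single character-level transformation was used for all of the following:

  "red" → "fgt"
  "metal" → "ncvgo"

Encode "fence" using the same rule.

The output letters match the input read backwards, each shifted +2: red reversed is der. The word is reversed, then every letter is shifted forward by 2.
Applying it to fence: reverse → ecnef; then shift: e+2=g, c+2=e, n+2=p, e+2=g, f+2=h.

gepgh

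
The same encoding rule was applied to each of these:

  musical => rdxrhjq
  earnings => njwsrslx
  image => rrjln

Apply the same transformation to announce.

Two shifts are in play — +9 for a/e/i/o/u, +5 for every other letter.
For announce: a(vowel)+9=j, n(cons)+5=s, n(cons)+5=s, o(vowel)+9=x, u(vowel)+9=d, n(cons)+5=s, c(cons)+5=h, e(vowel)+9=n.

jssxdshn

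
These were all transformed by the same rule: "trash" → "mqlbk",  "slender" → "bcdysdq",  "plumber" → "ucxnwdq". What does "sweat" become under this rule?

t(19)→m(12) and r(17)→q(16) fit y≡11x+11 (mod 26); the inverse of 11 mod 26 is 19. Treating letters as 0–25, the rule is x ↦ 11x + 11 (mod 26).
On sweat: s(18)→11·18+11≡1=b; w(22)→11·22+11≡19=t; e(4)→11·4+11≡3=d; a(0)→11·0+11≡11=l; t(19)→11·19+11≡12=m (all mod 26).

btdlm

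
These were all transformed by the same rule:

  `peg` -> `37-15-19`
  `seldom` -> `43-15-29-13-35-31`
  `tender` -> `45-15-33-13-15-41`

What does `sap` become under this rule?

p(#16)→37 and e(#5)→15: differences scale by 2, so n = 2·pos + 5. The formula is n = 2×(alphabet index, a=1) + 5.
For sap: s=19→43, a=1→7, p=16→37.

43-7-37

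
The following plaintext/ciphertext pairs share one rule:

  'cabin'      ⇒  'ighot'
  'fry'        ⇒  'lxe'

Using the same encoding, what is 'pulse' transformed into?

Compare letters: c→i is +6, a→g is +6, b→h is +6 — a constant shift. This is a Caesar cipher with shift 6.
On pulse: p+6=v, u+6=a, l+6=r, s+6=y, e+6=k.

varyk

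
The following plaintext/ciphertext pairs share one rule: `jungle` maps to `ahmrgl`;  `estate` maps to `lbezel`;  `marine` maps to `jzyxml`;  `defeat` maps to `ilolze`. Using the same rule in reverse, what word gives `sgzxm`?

plain

j(9)→a(0) and u(20)→h(7) fit y≡3x+25 (mod 26); the inverse of 3 mod 26 is 9. This is an affine cipher: with a=0,…,z=25, each position x becomes (3x+25) mod 26.
Undoing it on sgzxm: s(18)→9·(18−25)≡15=p; g(6)→9·(6−25)≡11=l; z(25)→9·(25−25)≡0=a; x(23)→9·(23−25)≡8=i; m(12)→9·(12−25)≡13=n (all mod 26).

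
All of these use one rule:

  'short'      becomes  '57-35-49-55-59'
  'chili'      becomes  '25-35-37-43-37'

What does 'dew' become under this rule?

27-29-65

s(#19)→57 and h(#8)→35: differences scale by 2, so n = 2·pos + 19. Each letter becomes 2×(its alphabet position, a=1..z=26) + 19.
On dew: d=4→27, e=5→29, w=23→65.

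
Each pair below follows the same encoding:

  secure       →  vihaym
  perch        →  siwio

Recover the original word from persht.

In secure: s→v is +3, e→i is +4, c→h is +5, u→a is +6 — the shift increases by 1 each position. Each letter shifts forward by (position + 3), i.e. 3, 4, 5, … — the shift grows by one for each successive letter.
Decoding persht: p−3=m, e−4=a, r−5=m, s−6=m, h−7=a, t−8=l.

mammal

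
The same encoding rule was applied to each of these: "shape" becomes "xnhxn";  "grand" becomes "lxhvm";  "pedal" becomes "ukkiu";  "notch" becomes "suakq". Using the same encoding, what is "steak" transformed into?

xzlit

Letter i (0-indexed) is shifted by i+5, so successive shifts are 5, 6, 7, ….
Applying it to steak: s+5=x, t+6=z, e+7=l, a+8=i, k+9=t.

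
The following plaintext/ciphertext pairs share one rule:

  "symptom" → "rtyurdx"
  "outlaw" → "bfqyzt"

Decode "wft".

oar

The output letters match the input read backwards, each shifted +5: symptom reversed is motpmys. Two steps: reverse the string, then apply a Caesar shift of +5.
Reversing it on wft: shift back: w−5=r, f−5=a, t−5=o → rao; then reverse → oar.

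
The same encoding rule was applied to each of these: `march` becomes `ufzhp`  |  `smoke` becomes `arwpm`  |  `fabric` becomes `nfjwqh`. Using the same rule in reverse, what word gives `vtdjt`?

novel

Shifts by position in march: pos 0: m→u (+8), pos 1: a→f (+5), pos 2: r→z (+8), pos 3: c→h (+5) — repeating every 2. The shifts repeat in a cycle of length 2: positions 0,1,… shift by +8, +5, then the pattern repeats.
Decoding vtdjt: v−8=n, t−5=o, d−8=v, j−5=e, t−8=l.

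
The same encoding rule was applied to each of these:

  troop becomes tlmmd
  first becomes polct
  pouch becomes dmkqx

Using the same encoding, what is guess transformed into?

This is an affine cipher: with a=0,…,z=25, each position x becomes (17x+8) mod 26.
For guess: g(6)→17·6+8≡6=g; u(20)→17·20+8≡10=k; e(4)→17·4+8≡24=y; s(18)→17·18+8≡2=c; s(18)→17·18+8≡2=c (all mod 26).

gkycc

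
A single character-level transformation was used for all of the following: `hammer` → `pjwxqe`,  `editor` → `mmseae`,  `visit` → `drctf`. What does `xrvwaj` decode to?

In hammer: h→p is +8, a→j is +9, m→w is +10, m→x is +11 — the shift increases by 1 each position. Letter i (0-indexed) is shifted by i+8, so successive shifts are 8, 9, 10, ….
Undoing it on xrvwaj: x−8=p, r−9=i, v−10=l, w−11=l, a−12=o, j−13=w.

pillow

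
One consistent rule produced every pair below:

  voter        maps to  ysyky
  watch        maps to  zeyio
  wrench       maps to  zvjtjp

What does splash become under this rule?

vtqgzp

In voter: v→y is +3, o→s is +4, t→y is +5, e→k is +6 — the shift increases by 1 each position. Letter i (0-indexed) is shifted by i+3, so successive shifts are 3, 4, 5, ….
For splash: s+3=v, p+4=t, l+5=q, a+6=g, s+7=z, h+8=p.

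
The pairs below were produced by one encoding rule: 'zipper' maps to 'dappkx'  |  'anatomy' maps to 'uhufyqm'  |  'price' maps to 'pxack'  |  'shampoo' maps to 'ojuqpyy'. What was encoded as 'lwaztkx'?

z(25)→d(3) and i(8)→a(0) fit y≡17x+20 (mod 26); the inverse of 17 mod 26 is 23. Each letter's alphabet position (a=0..z=25) is mapped through 17·x+20 mod 26 — an affine cipher.
Undoing it on lwaztkx: l(11)→23·(11−20)≡1=b; w(22)→23·(22−20)≡20=u; a(0)→23·(0−20)≡8=i; z(25)→23·(25−20)≡11=l; t(19)→23·(19−20)≡3=d; k(10)→23·(10−20)≡4=e; x(23)→23·(23−20)≡17=r (all mod 26).

builder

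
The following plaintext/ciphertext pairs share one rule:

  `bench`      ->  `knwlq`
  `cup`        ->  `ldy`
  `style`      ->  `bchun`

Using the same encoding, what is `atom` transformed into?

jcxv

Compare letters: b→k is +9, e→n is +9, n→w is +9 — a constant shift. Every letter moves 9 places later in the alphabet, wrapping around z→a.
Applying it to atom: a+9=j, t+9=c, o+9=x, m+9=v.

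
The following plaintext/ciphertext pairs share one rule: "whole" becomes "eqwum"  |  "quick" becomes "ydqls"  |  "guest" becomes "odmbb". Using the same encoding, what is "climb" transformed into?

kuqvj

Shifts by position in whole: pos 0: w→e (+8), pos 1: h→q (+9), pos 2: o→w (+8), pos 3: l→u (+9) — repeating every 2. A repeating key of period 2 is used — shifts +8, +9 over and over.
Applying it to climb: c+8=k, l+9=u, i+8=q, m+9=v, b+8=j.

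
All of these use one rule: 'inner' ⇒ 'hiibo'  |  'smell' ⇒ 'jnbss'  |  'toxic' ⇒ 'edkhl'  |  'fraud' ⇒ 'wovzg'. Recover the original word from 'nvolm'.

i(8)→h(7) and n(13)→i(8) fit y≡21x+21 (mod 26); the inverse of 21 mod 26 is 5. Each letter's alphabet position (a=0..z=25) is mapped through 21·x+21 mod 26 — an affine cipher.
Reversing it on nvolm: n(13)→5·(13−21)≡12=m; v(21)→5·(21−21)≡0=a; o(14)→5·(14−21)≡17=r; l(11)→5·(11−21)≡2=c; m(12)→5·(12−21)≡7=h (all mod 26).

march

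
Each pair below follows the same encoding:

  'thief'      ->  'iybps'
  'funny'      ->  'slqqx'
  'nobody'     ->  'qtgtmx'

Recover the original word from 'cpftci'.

resort

t(19)→i(8) and h(7)→y(24) fit y≡3x+3 (mod 26); the inverse of 3 mod 26 is 9. Treating letters as 0–25, the rule is x ↦ 3x + 3 (mod 26).
Undoing it on cpftci: c(2)→9·(2−3)≡17=r; p(15)→9·(15−3)≡4=e; f(5)→9·(5−3)≡18=s; t(19)→9·(19−3)≡14=o; c(2)→9·(2−3)≡17=r; i(8)→9·(8−3)≡19=t (all mod 26).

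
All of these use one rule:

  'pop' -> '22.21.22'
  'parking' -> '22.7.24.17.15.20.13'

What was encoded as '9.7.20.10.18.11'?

p is letter #16 and maps to 22: an offset of 6. Letters become their 1-based position plus 6 (so a→7, b→8, …).
Decoding 9.7.20.10.18.11: 9→(9−6)÷1=3=c, 7→(7−6)÷1=1=a, 20→(20−6)÷1=14=n, 10→(10−6)÷1=4=d, 18→(18−6)÷1=12=l, 11→(11−6)÷1=5=e.

candle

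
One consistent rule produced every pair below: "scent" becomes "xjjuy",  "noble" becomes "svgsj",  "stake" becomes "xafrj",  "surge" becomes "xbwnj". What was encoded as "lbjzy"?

It's a Vigenère-style cipher with numeric key [5,7]: position i shifts by key[i mod 2].
Undoing it on lbjzy: l−5=g, b−7=u, j−5=e, z−7=s, y−5=t.

guest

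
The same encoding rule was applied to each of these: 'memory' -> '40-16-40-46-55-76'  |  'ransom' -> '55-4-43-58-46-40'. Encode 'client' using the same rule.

Each letter becomes 3×(its alphabet position, a=1..z=26) + 1.
Applying it to client: c=3→10, l=12→37, i=9→28, e=5→16, n=14→43, t=20→61.

10-37-28-16-43-61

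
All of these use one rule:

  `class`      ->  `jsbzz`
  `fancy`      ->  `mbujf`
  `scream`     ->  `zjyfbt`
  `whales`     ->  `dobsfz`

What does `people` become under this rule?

wfpwsf

The shift depends on letter class: consonant c→j is +7, but vowel a→b is +1. Two shifts are in play — +1 for a/e/i/o/u, +7 for every other letter.
For people: p(cons)+7=w, e(vowel)+1=f, o(vowel)+1=p, p(cons)+7=w, l(cons)+7=s, e(vowel)+1=f.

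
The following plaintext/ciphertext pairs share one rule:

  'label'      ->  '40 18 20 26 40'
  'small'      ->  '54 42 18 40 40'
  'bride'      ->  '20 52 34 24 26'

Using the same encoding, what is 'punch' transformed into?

48 58 44 22 32

l(#12)→40 and a(#1)→18: differences scale by 2, so n = 2·pos + 16. Each letter becomes 2×(its alphabet position, a=1..z=26) + 16.
For punch: p=16→48, u=21→58, n=14→44, c=3→22, h=8→32.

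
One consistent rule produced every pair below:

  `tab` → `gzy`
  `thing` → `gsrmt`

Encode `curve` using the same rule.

Each pair mirrors across the alphabet (t↔g, a↔z, b↔y): positions sum to 25. Letters are reflected about the middle of the alphabet (position → 25−position): Atbash.
Applying it to curve: c↔x, u↔f, r↔i, v↔e, e↔v.

xfiev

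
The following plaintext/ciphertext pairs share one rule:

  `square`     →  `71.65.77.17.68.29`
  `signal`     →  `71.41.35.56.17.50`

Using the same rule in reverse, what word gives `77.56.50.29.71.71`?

Each letter becomes 3×(its alphabet position, a=1..z=26) + 14.
Reversing it on 77.56.50.29.71.71: 77→(77−14)÷3=21=u, 56→(56−14)÷3=14=n, 50→(50−14)÷3=12=l, 29→(29−14)÷3=5=e, 71→(71−14)÷3=19=s, 71→(71−14)÷3=19=s.

unless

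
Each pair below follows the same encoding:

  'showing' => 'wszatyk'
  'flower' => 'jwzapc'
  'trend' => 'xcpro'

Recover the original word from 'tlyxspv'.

panther

Shifts by position in showing: pos 0: s→w (+4), pos 1: h→s (+11), pos 2: o→z (+11), pos 3: w→a (+4), pos 4: i→t (+11), pos 5: n→y (+11) — repeating every 3. The shifts repeat in a cycle of length 3: positions 0,1,… shift by +4, +11, +11, then the pattern repeats.
Decoding tlyxspv: t−4=p, l−11=a, y−11=n, x−4=t, s−11=h, p−11=e, v−4=r.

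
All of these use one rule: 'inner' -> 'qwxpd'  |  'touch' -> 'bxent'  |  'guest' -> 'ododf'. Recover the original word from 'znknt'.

reach

In inner: i→q is +8, n→w is +9, n→x is +10, e→p is +11 — the shift increases by 1 each position. The shift increases by 1 at each position, starting from +8: 8, 9, 10, ….
Undoing it on znknt: z−8=r, n−9=e, k−10=a, n−11=c, t−12=h.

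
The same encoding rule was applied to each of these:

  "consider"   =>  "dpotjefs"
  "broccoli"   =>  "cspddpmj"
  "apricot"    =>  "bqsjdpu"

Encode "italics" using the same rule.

Compare letters: c→d is +1, o→p is +1, n→o is +1 — a constant shift. Each letter is shifted forward by 1 in the alphabet (a Caesar shift of +1).
On italics: i+1=j, t+1=u, a+1=b, l+1=m, i+1=j, c+1=d, s+1=t.

jubmjdt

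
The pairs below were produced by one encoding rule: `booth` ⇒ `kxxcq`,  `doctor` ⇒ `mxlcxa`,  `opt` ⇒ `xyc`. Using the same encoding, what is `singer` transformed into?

Compare letters: b→k is +9, o→x is +9, o→x is +9 — a constant shift. Each letter is shifted forward by 9 in the alphabet (a Caesar shift of +9).
On singer: s+9=b, i+9=r, n+9=w, g+9=p, e+9=n, r+9=a.

brwpna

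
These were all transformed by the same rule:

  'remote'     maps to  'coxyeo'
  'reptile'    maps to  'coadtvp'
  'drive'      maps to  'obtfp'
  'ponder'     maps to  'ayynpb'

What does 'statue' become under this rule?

ddldfo

Shifts by position in remote: pos 0: r→c (+11), pos 1: e→o (+10), pos 2: m→x (+11), pos 3: o→y (+10) — repeating every 2. A repeating key of period 2 is used — shifts +11, +10 over and over.
Applying it to statue: s+11=d, t+10=d, a+11=l, t+10=d, u+11=f, e+10=o.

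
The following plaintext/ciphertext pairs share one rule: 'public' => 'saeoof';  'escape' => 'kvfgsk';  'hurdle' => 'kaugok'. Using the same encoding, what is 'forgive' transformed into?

iuujoyk

Vowels shift forward by 6 and consonants shift forward by 3.
Applying it to forgive: f(cons)+3=i, o(vowel)+6=u, r(cons)+3=u, g(cons)+3=j, i(vowel)+6=o, v(cons)+3=y, e(vowel)+6=k.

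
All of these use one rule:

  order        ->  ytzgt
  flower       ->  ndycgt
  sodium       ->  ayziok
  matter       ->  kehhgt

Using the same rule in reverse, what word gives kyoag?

This is an affine cipher: with a=0,…,z=25, each position x becomes (7x+4) mod 26.
Decoding kyoag: k(10)→15·(10−4)≡12=m; y(24)→15·(24−4)≡14=o; o(14)→15·(14−4)≡20=u; a(0)→15·(0−4)≡18=s; g(6)→15·(6−4)≡4=e (all mod 26).

mouse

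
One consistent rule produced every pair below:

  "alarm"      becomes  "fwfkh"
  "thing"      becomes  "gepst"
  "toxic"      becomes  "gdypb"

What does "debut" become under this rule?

mxqrg

a(0)→f(5) and l(11)→w(22) fit y≡11x+5 (mod 26); the inverse of 11 mod 26 is 19. Treating letters as 0–25, the rule is x ↦ 11x + 5 (mod 26).
On debut: d(3)→11·3+5≡12=m; e(4)→11·4+5≡23=x; b(1)→11·1+5≡16=q; u(20)→11·20+5≡17=r; t(19)→11·19+5≡6=g (all mod 26).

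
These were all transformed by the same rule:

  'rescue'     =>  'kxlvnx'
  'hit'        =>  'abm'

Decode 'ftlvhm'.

mascot

It's a constant shift of +19 (ROT19).
Reversing it on ftlvhm: f−19=m, t−19=a, l−19=s, v−19=c, h−19=o, m−19=t.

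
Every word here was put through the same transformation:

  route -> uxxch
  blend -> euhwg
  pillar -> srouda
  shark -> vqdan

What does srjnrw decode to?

Shifts by position in route: pos 0: r→u (+3), pos 1: o→x (+9), pos 2: u→x (+3), pos 3: t→c (+9) — repeating every 2. It's a Vigenère-style cipher with numeric key [3,9]: position i shifts by key[i mod 2].
Undoing it on srjnrw: s−3=p, r−9=i, j−3=g, n−9=e, r−3=o, w−9=n.

pigeon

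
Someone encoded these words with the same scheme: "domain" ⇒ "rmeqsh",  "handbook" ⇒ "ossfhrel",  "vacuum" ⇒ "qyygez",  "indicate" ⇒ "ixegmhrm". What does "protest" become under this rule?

xwixsvt

Read the word backwards and shift each letter +4.
For protest: reverse → tsetorp; then shift: t+4=x, s+4=w, e+4=i, t+4=x, o+4=s, r+4=v, p+4=t.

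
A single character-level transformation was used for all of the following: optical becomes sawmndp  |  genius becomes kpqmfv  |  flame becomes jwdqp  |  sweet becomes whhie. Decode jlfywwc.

faculty

It's a Vigenère-style cipher with numeric key [4,11,3]: position i shifts by key[i mod 3].
Decoding jlfywwc: j−4=f, l−11=a, f−3=c, y−4=u, w−11=l, w−3=t, c−4=y.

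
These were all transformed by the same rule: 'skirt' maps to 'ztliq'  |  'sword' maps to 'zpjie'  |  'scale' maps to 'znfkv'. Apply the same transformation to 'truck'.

s(18)→z(25) and k(10)→t(19) fit y≡17x+5 (mod 26); the inverse of 17 mod 26 is 23. Each letter's alphabet position (a=0..z=25) is mapped through 17·x+5 mod 26 — an affine cipher.
Applying it to truck: t(19)→17·19+5≡16=q; r(17)→17·17+5≡8=i; u(20)→17·20+5≡7=h; c(2)→17·2+5≡13=n; k(10)→17·10+5≡19=t (all mod 26).

qihnt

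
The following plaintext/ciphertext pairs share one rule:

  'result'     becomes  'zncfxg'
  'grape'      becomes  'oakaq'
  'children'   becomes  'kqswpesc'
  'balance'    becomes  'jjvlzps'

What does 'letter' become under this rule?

tndeqe

In result: r→z is +8, e→n is +9, s→c is +10, u→f is +11 — the shift increases by 1 each position. The shift increases by 1 at each position, starting from +8: 8, 9, 10, ….
For letter: l+8=t, e+9=n, t+10=d, t+11=e, e+12=q, r+13=e.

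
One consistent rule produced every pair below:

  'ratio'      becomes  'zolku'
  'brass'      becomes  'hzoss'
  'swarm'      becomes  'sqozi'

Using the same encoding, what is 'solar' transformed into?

supoz

r(17)→z(25) and a(0)→o(14) fit y≡19x+14 (mod 26); the inverse of 19 mod 26 is 11. Treating letters as 0–25, the rule is x ↦ 19x + 14 (mod 26).
On solar: s(18)→19·18+14≡18=s; o(14)→19·14+14≡20=u; l(11)→19·11+14≡15=p; a(0)→19·0+14≡14=o; r(17)→19·17+14≡25=z (all mod 26).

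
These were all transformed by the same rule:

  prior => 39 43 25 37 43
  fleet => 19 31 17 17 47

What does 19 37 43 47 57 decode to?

forty

p(#16)→39 and r(#18)→43: differences scale by 2, so n = 2·pos + 7. Each letter becomes 2×(its alphabet position, a=1..z=26) + 7.
Reversing it on 19 37 43 47 57: 19→(19−7)÷2=6=f, 37→(37−7)÷2=15=o, 43→(43−7)÷2=18=r, 47→(47−7)÷2=20=t, 57→(57−7)÷2=25=y.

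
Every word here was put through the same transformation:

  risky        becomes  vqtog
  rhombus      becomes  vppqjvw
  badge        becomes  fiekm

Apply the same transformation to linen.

It's a Vigenère-style cipher with numeric key [4,8,1]: position i shifts by key[i mod 3].
For linen: l+4=p, i+8=q, n+1=o, e+4=i, n+8=v.

pqoiv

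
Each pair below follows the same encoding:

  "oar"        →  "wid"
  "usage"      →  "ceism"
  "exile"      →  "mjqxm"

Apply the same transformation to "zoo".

The shift depends on letter class: consonant r→d is +12, but vowel o→w is +8. Vowels shift forward by 8 and consonants shift forward by 12.
On zoo: z(cons)+12=l, o(vowel)+8=w, o(vowel)+8=w.

lww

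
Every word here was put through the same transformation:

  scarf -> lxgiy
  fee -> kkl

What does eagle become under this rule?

The word is reversed, then every letter is shifted forward by 6.
For eagle: reverse → elgae; then shift: e+6=k, l+6=r, g+6=m, a+6=g, e+6=k.

krmgk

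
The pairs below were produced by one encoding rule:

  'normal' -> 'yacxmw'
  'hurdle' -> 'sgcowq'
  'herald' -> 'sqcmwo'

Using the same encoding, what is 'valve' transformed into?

gmwgq

The shift depends on letter class: consonant n→y is +11, but vowel o→a is +12. The rule splits by letter class: vowels +12, consonants +11.
Applying it to valve: v(cons)+11=g, a(vowel)+12=m, l(cons)+11=w, v(cons)+11=g, e(vowel)+12=q.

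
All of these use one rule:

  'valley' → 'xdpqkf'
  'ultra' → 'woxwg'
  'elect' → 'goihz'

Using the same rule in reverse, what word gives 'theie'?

ready

In valley: v→x is +2, a→d is +3, l→p is +4, l→q is +5 — the shift increases by 1 each position. Each letter shifts forward by (position + 2), i.e. 2, 3, 4, … — the shift grows by one for each successive letter.
Decoding theie: t−2=r, h−3=e, e−4=a, i−5=d, e−6=y.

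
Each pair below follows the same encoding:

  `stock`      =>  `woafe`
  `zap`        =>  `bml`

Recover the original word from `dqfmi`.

The output letters match the input read backwards, each shifted +12: stock reversed is kcots. The word is reversed, then every letter is shifted forward by 12.
Reversing it on dqfmi: shift back: d−12=r, q−12=e, f−12=t, m−12=a, i−12=w → retaw; then reverse → water.

water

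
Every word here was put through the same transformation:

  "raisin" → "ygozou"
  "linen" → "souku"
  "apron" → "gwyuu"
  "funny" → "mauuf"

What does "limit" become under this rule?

The shift depends on letter class: consonant r→y is +7, but vowel a→g is +6. The rule splits by letter class: vowels +6, consonants +7.
Applying it to limit: l(cons)+7=s, i(vowel)+6=o, m(cons)+7=t, i(vowel)+6=o, t(cons)+7=a.

sotoa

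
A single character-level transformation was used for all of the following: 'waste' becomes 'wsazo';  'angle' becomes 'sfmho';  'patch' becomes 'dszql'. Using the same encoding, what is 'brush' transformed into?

w(22)→w(22) and a(0)→s(18) fit y≡25x+18 (mod 26); the inverse of 25 mod 26 is 25. Each letter's alphabet position (a=0..z=25) is mapped through 25·x+18 mod 26 — an affine cipher.
On brush: b(1)→25·1+18≡17=r; r(17)→25·17+18≡1=b; u(20)→25·20+18≡24=y; s(18)→25·18+18≡0=a; h(7)→25·7+18≡11=l (all mod 26).

rbyal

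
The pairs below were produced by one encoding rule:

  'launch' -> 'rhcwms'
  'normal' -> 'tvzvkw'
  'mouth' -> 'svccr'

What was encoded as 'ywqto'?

spike

In launch: l→r is +6, a→h is +7, u→c is +8, n→w is +9 — the shift increases by 1 each position. The shift increases by 1 at each position, starting from +6: 6, 7, 8, ….
Decoding ywqto: y−6=s, w−7=p, q−8=i, t−9=k, o−10=e.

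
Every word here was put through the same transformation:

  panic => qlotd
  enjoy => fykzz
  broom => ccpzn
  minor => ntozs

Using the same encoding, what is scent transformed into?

Shifts by position in panic: pos 0: p→q (+1), pos 1: a→l (+11), pos 2: n→o (+1), pos 3: i→t (+11) — repeating every 2. A repeating key of period 2 is used — shifts +1, +11 over and over.
Applying it to scent: s+1=t, c+11=n, e+1=f, n+11=y, t+1=u.

tnfyu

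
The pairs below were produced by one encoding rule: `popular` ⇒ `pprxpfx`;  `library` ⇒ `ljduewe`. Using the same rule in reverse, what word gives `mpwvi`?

In popular: p→p is +0, o→p is +1, p→r is +2, u→x is +3 — the shift increases by 1 each position. Each letter shifts forward by its position index (0, 1, 2, …) — the shift grows by one for each successive letter.
Reversing it on mpwvi: m−0=m, p−1=o, w−2=u, v−3=s, i−4=e.

mouse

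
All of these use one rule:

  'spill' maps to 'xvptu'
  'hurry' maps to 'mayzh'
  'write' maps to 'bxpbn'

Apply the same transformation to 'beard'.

The shift increases by 1 at each position, starting from +5: 5, 6, 7, ….
For beard: b+5=g, e+6=k, a+7=h, r+8=z, d+9=m.

gkhzm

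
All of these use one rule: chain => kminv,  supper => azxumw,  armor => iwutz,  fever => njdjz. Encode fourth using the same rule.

A repeating key of period 2 is used — shifts +8, +5 over and over.
Applying it to fourth: f+8=n, o+5=t, u+8=c, r+5=w, t+8=b, h+5=m.

ntcwbm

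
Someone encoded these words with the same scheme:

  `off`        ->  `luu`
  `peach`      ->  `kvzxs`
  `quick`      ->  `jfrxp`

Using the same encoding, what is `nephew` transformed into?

Each pair mirrors across the alphabet (o↔l, f↔u, f↔u): positions sum to 25. Each letter is replaced by its mirror in the alphabet: a↔z, b↔y, c↔x, and so on (the Atbash cipher).
For nephew: n↔m, e↔v, p↔k, h↔s, e↔v, w↔d.

mvksvd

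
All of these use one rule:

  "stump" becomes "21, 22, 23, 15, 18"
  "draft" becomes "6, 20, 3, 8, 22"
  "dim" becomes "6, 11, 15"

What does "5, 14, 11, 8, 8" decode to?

cliff

The number is (letter's place in the alphabet, a=1) + 2.
Reversing it on 5, 14, 11, 8, 8: 5→(5−2)÷1=3=c, 14→(14−2)÷1=12=l, 11→(11−2)÷1=9=i, 8→(8−2)÷1=6=f, 8→(8−2)÷1=6=f.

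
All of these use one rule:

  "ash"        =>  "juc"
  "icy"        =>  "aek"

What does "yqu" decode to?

sow

The output letters match the input read backwards, each shifted +2: ash reversed is hsa. Read the word backwards and shift each letter +2.
Decoding yqu: shift back: y−2=w, q−2=o, u−2=s → wos; then reverse → sow.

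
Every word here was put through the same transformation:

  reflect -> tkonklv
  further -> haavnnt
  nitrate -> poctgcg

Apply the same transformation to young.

audpm

Shifts by position in reflect: pos 0: r→t (+2), pos 1: e→k (+6), pos 2: f→o (+9), pos 3: l→n (+2), pos 4: e→k (+6), pos 5: c→l (+9) — repeating every 3. A repeating key of period 3 is used — shifts +2, +6, +9 over and over.
Applying it to young: y+2=a, o+6=u, u+9=d, n+2=p, g+6=m.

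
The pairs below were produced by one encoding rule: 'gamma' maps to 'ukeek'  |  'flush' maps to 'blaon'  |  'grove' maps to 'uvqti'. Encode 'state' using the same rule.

g(6)→u(20) and a(0)→k(10) fit y≡19x+10 (mod 26); the inverse of 19 mod 26 is 11. This is an affine cipher: with a=0,…,z=25, each position x becomes (19x+10) mod 26.
On state: s(18)→19·18+10≡14=o; t(19)→19·19+10≡7=h; a(0)→19·0+10≡10=k; t(19)→19·19+10≡7=h; e(4)→19·4+10≡8=i (all mod 26).

ohkhi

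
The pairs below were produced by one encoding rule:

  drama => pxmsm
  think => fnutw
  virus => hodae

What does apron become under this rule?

Shifts by position in drama: pos 0: d→p (+12), pos 1: r→x (+6), pos 2: a→m (+12), pos 3: m→s (+6) — repeating every 2. The shifts repeat in a cycle of length 2: positions 0,1,… shift by +12, +6, then the pattern repeats.
For apron: a+12=m, p+6=v, r+12=d, o+6=u, n+12=z.

mvduz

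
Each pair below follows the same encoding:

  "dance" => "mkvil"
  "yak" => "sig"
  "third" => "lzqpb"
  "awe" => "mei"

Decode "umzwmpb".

The output letters match the input read backwards, each shifted +8: dance reversed is ecnad. Two steps: reverse the string, then apply a Caesar shift of +8.
Reversing it on umzwmpb: shift back: u−8=m, m−8=e, z−8=r, w−8=o, m−8=e, p−8=h, b−8=t → meroeht; then reverse → theorem.

theorem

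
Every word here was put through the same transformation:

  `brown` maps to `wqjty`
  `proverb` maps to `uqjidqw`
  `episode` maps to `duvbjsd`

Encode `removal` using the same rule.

b(1)→w(22) and r(17)→q(16) fit y≡11x+11 (mod 26); the inverse of 11 mod 26 is 19. Treating letters as 0–25, the rule is x ↦ 11x + 11 (mod 26).
For removal: r(17)→11·17+11≡16=q; e(4)→11·4+11≡3=d; m(12)→11·12+11≡13=n; o(14)→11·14+11≡9=j; v(21)→11·21+11≡8=i; a(0)→11·0+11≡11=l; l(11)→11·11+11≡2=c (all mod 26).

qdnjilc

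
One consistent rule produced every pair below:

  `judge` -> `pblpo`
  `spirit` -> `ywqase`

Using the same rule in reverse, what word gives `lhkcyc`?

In judge: j→p is +6, u→b is +7, d→l is +8, g→p is +9 — the shift increases by 1 each position. The shift increases by 1 at each position, starting from +6: 6, 7, 8, ….
Undoing it on lhkcyc: l−6=f, h−7=a, k−8=c, c−9=t, y−10=o, c−11=r.

factor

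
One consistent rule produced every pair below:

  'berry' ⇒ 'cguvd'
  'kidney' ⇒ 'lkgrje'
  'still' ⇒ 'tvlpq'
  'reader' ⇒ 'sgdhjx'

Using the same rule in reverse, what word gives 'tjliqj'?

shield

Letter i (0-indexed) is shifted by i+1, so successive shifts are 1, 2, 3, ….
Undoing it on tjliqj: t−1=s, j−2=h, l−3=i, i−4=e, q−5=l, j−6=d.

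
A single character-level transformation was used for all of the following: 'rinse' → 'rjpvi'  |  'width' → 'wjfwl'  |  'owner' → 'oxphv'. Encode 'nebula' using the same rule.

In rinse: r→r is +0, i→j is +1, n→p is +2, s→v is +3 — the shift increases by 1 each position. Each letter shifts forward by its position index (0, 1, 2, …) — the shift grows by one for each successive letter.
Applying it to nebula: n+0=n, e+1=f, b+2=d, u+3=x, l+4=p, a+5=f.

nfdxpf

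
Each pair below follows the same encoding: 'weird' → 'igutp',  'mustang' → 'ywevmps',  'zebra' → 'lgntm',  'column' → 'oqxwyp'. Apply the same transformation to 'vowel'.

A repeating key of period 2 is used — shifts +12, +2 over and over.
On vowel: v+12=h, o+2=q, w+12=i, e+2=g, l+12=x.

hqigx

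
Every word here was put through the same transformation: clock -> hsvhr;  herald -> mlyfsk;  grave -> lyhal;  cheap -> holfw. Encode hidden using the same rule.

mpkilu

Shifts by position in clock: pos 0: c→h (+5), pos 1: l→s (+7), pos 2: o→v (+7), pos 3: c→h (+5), pos 4: k→r (+7) — repeating every 3. It's a Vigenère-style cipher with numeric key [5,7,7]: position i shifts by key[i mod 3].
Applying it to hidden: h+5=m, i+7=p, d+7=k, d+5=i, e+7=l, n+7=u.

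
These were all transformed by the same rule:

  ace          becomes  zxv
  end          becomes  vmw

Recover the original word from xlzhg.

coast

This is the alphabet-reversal cipher (Atbash): a becomes z, b becomes y, etc.
Reversing it on xlzhg: x↔c, l↔o, z↔a, h↔s, g↔t.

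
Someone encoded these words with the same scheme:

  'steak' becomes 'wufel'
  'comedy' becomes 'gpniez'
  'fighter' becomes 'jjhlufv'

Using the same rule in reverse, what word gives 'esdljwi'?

archive

It's a Vigenère-style cipher with numeric key [4,1,1]: position i shifts by key[i mod 3].
Decoding esdljwi: e−4=a, s−1=r, d−1=c, l−4=h, j−1=i, w−1=v, i−4=e.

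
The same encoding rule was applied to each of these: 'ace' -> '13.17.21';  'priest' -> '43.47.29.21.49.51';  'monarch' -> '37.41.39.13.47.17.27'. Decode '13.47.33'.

a(#1)→13 and c(#3)→17: differences scale by 2, so n = 2·pos + 11. Each letter becomes 2×(its alphabet position, a=1..z=26) + 11.
Undoing it on 13.47.33: 13→(13−11)÷2=1=a, 47→(47−11)÷2=18=r, 33→(33−11)÷2=11=k.

ark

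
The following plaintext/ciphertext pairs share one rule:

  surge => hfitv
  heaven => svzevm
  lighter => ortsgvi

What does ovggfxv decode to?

lettuce

Each pair mirrors across the alphabet (s↔h, u↔f, r↔i): positions sum to 25. Letters are reflected about the middle of the alphabet (position → 25−position): Atbash.
Reversing it on ovggfxv: o↔l, v↔e, g↔t, g↔t, f↔u, x↔c, v↔e.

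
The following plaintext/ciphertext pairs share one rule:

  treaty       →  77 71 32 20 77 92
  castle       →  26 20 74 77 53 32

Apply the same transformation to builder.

Each letter becomes 3×(its alphabet position, a=1..z=26) + 17.
Applying it to builder: b=2→23, u=21→80, i=9→44, l=12→53, d=4→29, e=5→32, r=18→71.

23 80 44 53 29 32 71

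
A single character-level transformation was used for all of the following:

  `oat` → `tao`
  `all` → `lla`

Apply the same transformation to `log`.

The word is simply reversed.
On log: reverse → gol.

gol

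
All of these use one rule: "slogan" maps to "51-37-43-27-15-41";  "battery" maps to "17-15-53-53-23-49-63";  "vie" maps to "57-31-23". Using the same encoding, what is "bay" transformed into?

s(#19)→51 and l(#12)→37: differences scale by 2, so n = 2·pos + 13. Each letter becomes 2×(its alphabet position, a=1..z=26) + 13.
For bay: b=2→17, a=1→15, y=25→63.

17-15-63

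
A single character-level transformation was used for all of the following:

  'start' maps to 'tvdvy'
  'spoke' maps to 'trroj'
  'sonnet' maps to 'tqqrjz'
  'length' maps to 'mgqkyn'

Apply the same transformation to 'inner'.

In start: s→t is +1, t→v is +2, a→d is +3, r→v is +4 — the shift increases by 1 each position. The shift increases by 1 at each position, starting from +1: 1, 2, 3, ….
On inner: i+1=j, n+2=p, n+3=q, e+4=i, r+5=w.

jpqiw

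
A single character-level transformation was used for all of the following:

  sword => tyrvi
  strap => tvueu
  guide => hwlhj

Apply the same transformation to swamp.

tydqu

In sword: s→t is +1, w→y is +2, o→r is +3, r→v is +4 — the shift increases by 1 each position. The shift increases by 1 at each position, starting from +1: 1, 2, 3, ….
Applying it to swamp: s+1=t, w+2=y, a+3=d, m+4=q, p+5=u.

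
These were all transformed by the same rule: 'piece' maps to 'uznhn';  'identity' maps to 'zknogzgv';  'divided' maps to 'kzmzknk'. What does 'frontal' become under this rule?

p(15)→u(20) and i(8)→z(25) fit y≡3x+1 (mod 26); the inverse of 3 mod 26 is 9. Treating letters as 0–25, the rule is x ↦ 3x + 1 (mod 26).
For frontal: f(5)→3·5+1≡16=q; r(17)→3·17+1≡0=a; o(14)→3·14+1≡17=r; n(13)→3·13+1≡14=o; t(19)→3·19+1≡6=g; a(0)→3·0+1≡1=b; l(11)→3·11+1≡8=i (all mod 26).

qarogbi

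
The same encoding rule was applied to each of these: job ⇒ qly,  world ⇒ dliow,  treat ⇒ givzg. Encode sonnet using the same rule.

Each pair mirrors across the alphabet (j↔q, o↔l, b↔y): positions sum to 25. Letters are reflected about the middle of the alphabet (position → 25−position): Atbash.
For sonnet: s↔h, o↔l, n↔m, n↔m, e↔v, t↔g.

hlmmvg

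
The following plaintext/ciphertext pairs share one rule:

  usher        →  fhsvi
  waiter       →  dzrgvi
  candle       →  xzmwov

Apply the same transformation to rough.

Each pair mirrors across the alphabet (u↔f, s↔h, h↔s): positions sum to 25. This is the alphabet-reversal cipher (Atbash): a becomes z, b becomes y, etc.
For rough: r↔i, o↔l, u↔f, g↔t, h↔s.

ilfts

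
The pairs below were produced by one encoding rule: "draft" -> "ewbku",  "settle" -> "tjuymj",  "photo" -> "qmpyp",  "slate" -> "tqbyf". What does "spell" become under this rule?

tufqm

A repeating key of period 2 is used — shifts +1, +5 over and over.
For spell: s+1=t, p+5=u, e+1=f, l+5=q, l+1=m.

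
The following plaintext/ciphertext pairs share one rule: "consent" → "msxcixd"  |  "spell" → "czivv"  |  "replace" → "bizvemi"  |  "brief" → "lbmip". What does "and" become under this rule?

The shift depends on letter class: consonant c→m is +10, but vowel o→s is +4. The rule splits by letter class: vowels +4, consonants +10.
For and: a(vowel)+4=e, n(cons)+10=x, d(cons)+10=n.

exn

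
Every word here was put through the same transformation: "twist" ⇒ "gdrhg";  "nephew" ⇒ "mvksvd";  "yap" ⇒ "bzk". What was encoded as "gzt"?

Each pair mirrors across the alphabet (t↔g, w↔d, i↔r): positions sum to 25. Letters are reflected about the middle of the alphabet (position → 25−position): Atbash.
Reversing it on gzt: g↔t, z↔a, t↔g.

tag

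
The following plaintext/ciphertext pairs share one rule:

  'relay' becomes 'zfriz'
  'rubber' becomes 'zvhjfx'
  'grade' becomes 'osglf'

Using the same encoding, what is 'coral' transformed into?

Shifts by position in relay: pos 0: r→z (+8), pos 1: e→f (+1), pos 2: l→r (+6), pos 3: a→i (+8), pos 4: y→z (+1) — repeating every 3. A repeating key of period 3 is used — shifts +8, +1, +6 over and over.
On coral: c+8=k, o+1=p, r+6=x, a+8=i, l+1=m.

kpxim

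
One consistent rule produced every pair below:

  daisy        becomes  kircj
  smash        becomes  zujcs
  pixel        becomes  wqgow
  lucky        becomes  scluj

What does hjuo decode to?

In daisy: d→k is +7, a→i is +8, i→r is +9, s→c is +10 — the shift increases by 1 each position. The shift increases by 1 at each position, starting from +7: 7, 8, 9, ….
Reversing it on hjuo: h−7=a, j−8=b, u−9=l, o−10=e.

able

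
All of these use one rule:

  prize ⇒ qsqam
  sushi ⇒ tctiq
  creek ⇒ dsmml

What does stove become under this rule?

tuwwm

The shift depends on letter class: consonant p→q is +1, but vowel i→q is +8. Vowels shift forward by 8 and consonants shift forward by 1.
For stove: s(cons)+1=t, t(cons)+1=u, o(vowel)+8=w, v(cons)+1=w, e(vowel)+8=m.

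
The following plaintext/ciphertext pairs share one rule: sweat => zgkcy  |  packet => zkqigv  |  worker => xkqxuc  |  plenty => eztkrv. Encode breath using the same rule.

Read the word backwards and shift each letter +6.
On breath: reverse → htaerb; then shift: h+6=n, t+6=z, a+6=g, e+6=k, r+6=x, b+6=h.

nzgkxh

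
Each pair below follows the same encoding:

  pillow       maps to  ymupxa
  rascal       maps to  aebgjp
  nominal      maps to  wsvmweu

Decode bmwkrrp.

The shifts repeat in a cycle of length 2: positions 0,1,… shift by +9, +4, then the pattern repeats.
Reversing it on bmwkrrp: b−9=s, m−4=i, w−9=n, k−4=g, r−9=i, r−4=n, p−9=g.

singing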